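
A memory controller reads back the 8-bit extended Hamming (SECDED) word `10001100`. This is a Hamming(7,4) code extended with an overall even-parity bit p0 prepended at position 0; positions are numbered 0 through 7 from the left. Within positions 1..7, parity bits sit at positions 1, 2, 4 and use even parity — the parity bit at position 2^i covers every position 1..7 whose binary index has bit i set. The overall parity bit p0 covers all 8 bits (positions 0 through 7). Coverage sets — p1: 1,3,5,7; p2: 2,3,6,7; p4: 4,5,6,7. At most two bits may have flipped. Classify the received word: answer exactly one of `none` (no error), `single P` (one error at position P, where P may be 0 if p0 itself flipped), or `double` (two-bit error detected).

s1: b1⊕b3⊕b5⊕b7 = 0⊕0⊕1⊕0 = 1
s2: b2⊕b3⊕b6⊕b7 = 0⊕0⊕0⊕0 = 0
s4: b4⊕b5⊕b6⊕b7 = 1⊕1⊕0⊕0 = 0
Syndrome (s4...s1) = 001 → position 1.
Overall parity (XOR of all 8 bits, including p0): 1⊕0⊕0⊕0⊕1⊕1⊕0⊕0 = 1
Overall=1, syndrome position=1 → single-bit error at position 1.

single 1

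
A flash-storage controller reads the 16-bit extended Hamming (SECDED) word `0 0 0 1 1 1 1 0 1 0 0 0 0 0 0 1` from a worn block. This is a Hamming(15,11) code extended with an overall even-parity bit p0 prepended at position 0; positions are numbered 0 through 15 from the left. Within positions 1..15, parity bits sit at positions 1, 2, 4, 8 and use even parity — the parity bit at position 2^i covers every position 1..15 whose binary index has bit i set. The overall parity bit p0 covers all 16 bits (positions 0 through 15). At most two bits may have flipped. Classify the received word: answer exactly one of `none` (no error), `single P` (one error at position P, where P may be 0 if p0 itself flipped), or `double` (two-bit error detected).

s1: b1⊕b3⊕b5⊕b7⊕b9⊕b11⊕b13⊕b15 = 0⊕1⊕1⊕0⊕0⊕0⊕0⊕1 = 1
s2: b2⊕b3⊕b6⊕b7⊕b10⊕b11⊕b14⊕b15 = 0⊕1⊕1⊕0⊕0⊕0⊕0⊕1 = 1
s4: b4⊕b5⊕b6⊕b7⊕b12⊕b13⊕b14⊕b15 = 1⊕1⊕1⊕0⊕0⊕0⊕0⊕1 = 0
s8: b8⊕b9⊕b10⊕b11⊕b12⊕b13⊕b14⊕b15 = 1⊕0⊕0⊕0⊕0⊕0⊕0⊕1 = 0
Syndrome (s8...s1) = 0011 → position 3.
Overall parity (XOR of all 16 bits, including p0): 0⊕0⊕0⊕1⊕1⊕1⊕1⊕0⊕1⊕0⊕0⊕0⊕0⊕0⊕0⊕1 = 0
Overall=0, syndrome position=3 → double-bit error detected (uncorrectable).

double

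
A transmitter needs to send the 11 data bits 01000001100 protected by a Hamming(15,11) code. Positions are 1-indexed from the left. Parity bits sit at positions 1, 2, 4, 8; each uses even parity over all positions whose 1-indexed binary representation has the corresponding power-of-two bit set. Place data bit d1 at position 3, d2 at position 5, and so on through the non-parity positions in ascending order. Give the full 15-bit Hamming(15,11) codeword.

Place data bits at non-power-of-two positions: b3=0, b5=1, b6=0, b7=0, b9=0, b10=0, b11=0, b12=1, b13=1, b14=0, b15=0.
p1 = XOR of data positions {3,5,7,9,11,13,15} = 0⊕1⊕0⊕0⊕0⊕1⊕0 = 0
p2 = XOR of data positions {3,6,7,10,11,14,15} = 0⊕0⊕0⊕0⊕0⊕0⊕0 = 0
p4 = XOR of data positions {5,6,7,12,13,14,15} = 1⊕0⊕0⊕1⊕1⊕0⊕0 = 1
p8 = XOR of data positions {9,10,11,12,13,14,15} = 0⊕0⊕0⊕1⊕1⊕0⊕0 = 0
Codeword b1..b15 = 000110000001100

000110000001100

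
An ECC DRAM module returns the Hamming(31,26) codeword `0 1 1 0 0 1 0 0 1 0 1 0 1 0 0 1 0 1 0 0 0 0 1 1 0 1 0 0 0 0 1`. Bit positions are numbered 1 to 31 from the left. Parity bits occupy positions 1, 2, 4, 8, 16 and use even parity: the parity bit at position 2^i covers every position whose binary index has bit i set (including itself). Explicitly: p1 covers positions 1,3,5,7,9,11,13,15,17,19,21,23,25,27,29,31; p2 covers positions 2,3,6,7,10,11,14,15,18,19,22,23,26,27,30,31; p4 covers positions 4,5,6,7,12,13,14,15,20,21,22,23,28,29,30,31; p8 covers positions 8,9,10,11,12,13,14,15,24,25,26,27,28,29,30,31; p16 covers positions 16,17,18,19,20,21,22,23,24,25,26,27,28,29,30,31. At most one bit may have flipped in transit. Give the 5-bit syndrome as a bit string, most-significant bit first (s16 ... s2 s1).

00000

s1: b1⊕b3⊕b5⊕b7⊕b9⊕b11⊕b13⊕b15⊕b17⊕b19⊕b21⊕b23⊕b25⊕b27⊕b29⊕b31 = 0⊕1⊕0⊕0⊕1⊕1⊕1⊕0⊕0⊕0⊕0⊕1⊕0⊕0⊕0⊕1 = 0
s2: b2⊕b3⊕b6⊕b7⊕b10⊕b11⊕b14⊕b15⊕b18⊕b19⊕b22⊕b23⊕b26⊕b27⊕b30⊕b31 = 1⊕1⊕1⊕0⊕0⊕1⊕0⊕0⊕1⊕0⊕0⊕1⊕1⊕0⊕0⊕1 = 0
s4: b4⊕b5⊕b6⊕b7⊕b12⊕b13⊕b14⊕b15⊕b20⊕b21⊕b22⊕b23⊕b28⊕b29⊕b30⊕b31 = 0⊕0⊕1⊕0⊕0⊕1⊕0⊕0⊕0⊕0⊕0⊕1⊕0⊕0⊕0⊕1 = 0
s8: b8⊕b9⊕b10⊕b11⊕b12⊕b13⊕b14⊕b15⊕b24⊕b25⊕b26⊕b27⊕b28⊕b29⊕b30⊕b31 = 0⊕1⊕0⊕1⊕0⊕1⊕0⊕0⊕1⊕0⊕1⊕0⊕0⊕0⊕0⊕1 = 0
s16: b16⊕b17⊕b18⊕b19⊕b20⊕b21⊕b22⊕b23⊕b24⊕b25⊕b26⊕b27⊕b28⊕b29⊕b30⊕b31 = 1⊕0⊕1⊕0⊕0⊕0⊕0⊕1⊕1⊕0⊕1⊕0⊕0⊕0⊕0⊕1 = 0
Syndrome (s16...s1) = 00000 → position 0 (no error).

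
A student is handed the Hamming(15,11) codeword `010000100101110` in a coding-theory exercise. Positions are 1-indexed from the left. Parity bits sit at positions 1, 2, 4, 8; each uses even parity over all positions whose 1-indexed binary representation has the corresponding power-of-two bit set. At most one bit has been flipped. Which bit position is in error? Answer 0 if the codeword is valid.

0

s1: b1⊕b3⊕b5⊕b7⊕b9⊕b11⊕b13⊕b15 = 0⊕0⊕0⊕1⊕0⊕0⊕1⊕0 = 0
s2: b2⊕b3⊕b6⊕b7⊕b10⊕b11⊕b14⊕b15 = 1⊕0⊕0⊕1⊕1⊕0⊕1⊕0 = 0
s4: b4⊕b5⊕b6⊕b7⊕b12⊕b13⊕b14⊕b15 = 0⊕0⊕0⊕1⊕1⊕1⊕1⊕0 = 0
s8: b8⊕b9⊕b10⊕b11⊕b12⊕b13⊕b14⊕b15 = 0⊕0⊕1⊕0⊕1⊕1⊕1⊕0 = 0
Syndrome (s8...s1) = 0000 → position 0 (no error).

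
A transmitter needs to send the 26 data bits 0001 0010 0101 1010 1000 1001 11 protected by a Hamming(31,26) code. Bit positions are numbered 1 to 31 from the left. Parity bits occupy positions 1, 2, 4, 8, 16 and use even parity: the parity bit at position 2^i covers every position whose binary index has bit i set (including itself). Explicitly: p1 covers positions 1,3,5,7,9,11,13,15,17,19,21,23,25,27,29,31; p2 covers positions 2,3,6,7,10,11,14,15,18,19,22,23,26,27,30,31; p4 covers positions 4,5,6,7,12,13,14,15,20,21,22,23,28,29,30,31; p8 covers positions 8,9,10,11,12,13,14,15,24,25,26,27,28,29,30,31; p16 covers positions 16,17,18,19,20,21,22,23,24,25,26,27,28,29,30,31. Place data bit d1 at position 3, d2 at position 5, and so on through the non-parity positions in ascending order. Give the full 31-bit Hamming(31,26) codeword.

1001001000100100110101000100111

Place data bits at non-power-of-two positions: b3=0, b5=0, b6=0, b7=1, b9=0, b10=0, b11=1, b12=0, b13=0, b14=1, b15=0, b17=1, b18=1, b19=0, b20=1, b21=0, b22=1, b23=0, b24=0, b25=0, b26=1, b27=0, b28=0, b29=1, b30=1, b31=1.
p1 = XOR of data positions {3,5,7,9,11,13,15,17,19,21,23,25,27,29,31} = 0⊕0⊕1⊕0⊕1⊕0⊕0⊕1⊕0⊕0⊕0⊕0⊕0⊕1⊕1 = 1
p2 = XOR of data positions {3,6,7,10,11,14,15,18,19,22,23,26,27,30,31} = 0⊕0⊕1⊕0⊕1⊕1⊕0⊕1⊕0⊕1⊕0⊕1⊕0⊕1⊕1 = 0
p4 = XOR of data positions {5,6,7,12,13,14,15,20,21,22,23,28,29,30,31} = 0⊕0⊕1⊕0⊕0⊕1⊕0⊕1⊕0⊕1⊕0⊕0⊕1⊕1⊕1 = 1
p8 = XOR of data positions {9,10,11,12,13,14,15,24,25,26,27,28,29,30,31} = 0⊕0⊕1⊕0⊕0⊕1⊕0⊕0⊕0⊕1⊕0⊕0⊕1⊕1⊕1 = 0
p16 = XOR of data positions {17,18,19,20,21,22,23,24,25,26,27,28,29,30,31} = 1⊕1⊕0⊕1⊕0⊕1⊕0⊕0⊕0⊕1⊕0⊕0⊕1⊕1⊕1 = 0
Codeword b1..b31 = 1001001000100100110101000100111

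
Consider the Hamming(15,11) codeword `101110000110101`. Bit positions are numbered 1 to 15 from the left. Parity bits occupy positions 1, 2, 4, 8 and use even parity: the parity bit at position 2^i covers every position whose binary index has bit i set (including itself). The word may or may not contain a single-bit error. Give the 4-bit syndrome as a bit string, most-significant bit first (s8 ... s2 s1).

s1: b1⊕b3⊕b5⊕b7⊕b9⊕b11⊕b13⊕b15 = 1⊕1⊕1⊕0⊕0⊕1⊕1⊕1 = 0
s2: b2⊕b3⊕b6⊕b7⊕b10⊕b11⊕b14⊕b15 = 0⊕1⊕0⊕0⊕1⊕1⊕0⊕1 = 0
s4: b4⊕b5⊕b6⊕b7⊕b12⊕b13⊕b14⊕b15 = 1⊕1⊕0⊕0⊕0⊕1⊕0⊕1 = 0
s8: b8⊕b9⊕b10⊕b11⊕b12⊕b13⊕b14⊕b15 = 0⊕0⊕1⊕1⊕0⊕1⊕0⊕1 = 0
Syndrome (s8...s1) = 0000 → position 0 (no error).

0000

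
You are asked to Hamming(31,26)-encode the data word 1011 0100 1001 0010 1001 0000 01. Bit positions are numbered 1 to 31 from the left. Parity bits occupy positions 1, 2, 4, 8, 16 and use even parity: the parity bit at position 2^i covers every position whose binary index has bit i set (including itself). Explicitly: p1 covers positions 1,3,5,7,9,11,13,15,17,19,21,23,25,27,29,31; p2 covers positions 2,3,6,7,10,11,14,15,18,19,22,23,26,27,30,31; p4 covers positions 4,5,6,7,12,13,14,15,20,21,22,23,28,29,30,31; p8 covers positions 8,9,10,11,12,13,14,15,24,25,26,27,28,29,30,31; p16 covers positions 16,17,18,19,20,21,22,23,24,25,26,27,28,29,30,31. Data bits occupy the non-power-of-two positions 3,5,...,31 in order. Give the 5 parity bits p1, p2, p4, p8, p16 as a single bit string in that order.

Place data bits at non-power-of-two positions: b3=1, b5=0, b6=1, b7=1, b9=0, b10=1, b11=0, b12=0, b13=1, b14=0, b15=0, b17=1, b18=0, b19=0, b20=1, b21=0, b22=1, b23=0, b24=0, b25=1, b26=0, b27=0, b28=0, b29=0, b30=0, b31=1.
p1 = XOR of data positions {3,5,7,9,11,13,15,17,19,21,23,25,27,29,31} = 1⊕0⊕1⊕0⊕0⊕1⊕0⊕1⊕0⊕0⊕0⊕1⊕0⊕0⊕1 = 0
p2 = XOR of data positions {3,6,7,10,11,14,15,18,19,22,23,26,27,30,31} = 1⊕1⊕1⊕1⊕0⊕0⊕0⊕0⊕0⊕1⊕0⊕0⊕0⊕0⊕1 = 0
p4 = XOR of data positions {5,6,7,12,13,14,15,20,21,22,23,28,29,30,31} = 0⊕1⊕1⊕0⊕1⊕0⊕0⊕1⊕0⊕1⊕0⊕0⊕0⊕0⊕1 = 0
p8 = XOR of data positions {9,10,11,12,13,14,15,24,25,26,27,28,29,30,31} = 0⊕1⊕0⊕0⊕1⊕0⊕0⊕0⊕1⊕0⊕0⊕0⊕0⊕0⊕1 = 0
p16 = XOR of data positions {17,18,19,20,21,22,23,24,25,26,27,28,29,30,31} = 1⊕0⊕0⊕1⊕0⊕1⊕0⊕0⊕1⊕0⊕0⊕0⊕0⊕0⊕1 = 1
Parity bits p1,p2,p4,p8,p16 = 00001

00001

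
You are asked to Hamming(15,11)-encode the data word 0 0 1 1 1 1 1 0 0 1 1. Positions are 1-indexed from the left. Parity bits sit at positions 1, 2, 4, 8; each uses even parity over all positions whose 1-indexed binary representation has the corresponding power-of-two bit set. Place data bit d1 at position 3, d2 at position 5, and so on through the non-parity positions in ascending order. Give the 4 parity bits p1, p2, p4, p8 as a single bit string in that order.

0001

Place data bits at non-power-of-two positions: b3=0, b5=0, b6=1, b7=1, b9=1, b10=1, b11=1, b12=0, b13=0, b14=1, b15=1.
p1 = XOR of data positions {3,5,7,9,11,13,15} = 0⊕0⊕1⊕1⊕1⊕0⊕1 = 0
p2 = XOR of data positions {3,6,7,10,11,14,15} = 0⊕1⊕1⊕1⊕1⊕1⊕1 = 0
p4 = XOR of data positions {5,6,7,12,13,14,15} = 0⊕1⊕1⊕0⊕0⊕1⊕1 = 0
p8 = XOR of data positions {9,10,11,12,13,14,15} = 1⊕1⊕1⊕0⊕0⊕1⊕1 = 1
Parity bits p1,p2,p4,p8 = 0001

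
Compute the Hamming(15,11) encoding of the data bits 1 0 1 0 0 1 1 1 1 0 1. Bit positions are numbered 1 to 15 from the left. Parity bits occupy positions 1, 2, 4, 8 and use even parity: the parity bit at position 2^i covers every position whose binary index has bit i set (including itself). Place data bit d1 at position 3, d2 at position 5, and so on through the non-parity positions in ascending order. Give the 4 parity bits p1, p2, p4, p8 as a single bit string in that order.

Place data bits at non-power-of-two positions: b3=1, b5=0, b6=1, b7=0, b9=0, b10=1, b11=1, b12=1, b13=1, b14=0, b15=1.
p1 = XOR of data positions {3,5,7,9,11,13,15} = 1⊕0⊕0⊕0⊕1⊕1⊕1 = 0
p2 = XOR of data positions {3,6,7,10,11,14,15} = 1⊕1⊕0⊕1⊕1⊕0⊕1 = 1
p4 = XOR of data positions {5,6,7,12,13,14,15} = 0⊕1⊕0⊕1⊕1⊕0⊕1 = 0
p8 = XOR of data positions {9,10,11,12,13,14,15} = 0⊕1⊕1⊕1⊕1⊕0⊕1 = 1
Parity bits p1,p2,p4,p8 = 0101

0101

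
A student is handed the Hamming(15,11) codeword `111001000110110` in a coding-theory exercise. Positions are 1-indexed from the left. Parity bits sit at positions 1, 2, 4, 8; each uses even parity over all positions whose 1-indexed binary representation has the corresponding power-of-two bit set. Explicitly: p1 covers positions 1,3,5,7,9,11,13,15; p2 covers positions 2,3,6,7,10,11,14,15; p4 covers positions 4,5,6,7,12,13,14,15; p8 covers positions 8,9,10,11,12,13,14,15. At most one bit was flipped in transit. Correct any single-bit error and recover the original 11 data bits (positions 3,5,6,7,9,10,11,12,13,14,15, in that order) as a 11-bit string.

s1: b1⊕b3⊕b5⊕b7⊕b9⊕b11⊕b13⊕b15 = 1⊕1⊕0⊕0⊕0⊕1⊕1⊕0 = 0
s2: b2⊕b3⊕b6⊕b7⊕b10⊕b11⊕b14⊕b15 = 1⊕1⊕1⊕0⊕1⊕1⊕1⊕0 = 0
s4: b4⊕b5⊕b6⊕b7⊕b12⊕b13⊕b14⊕b15 = 0⊕0⊕1⊕0⊕0⊕1⊕1⊕0 = 1
s8: b8⊕b9⊕b10⊕b11⊕b12⊕b13⊕b14⊕b15 = 0⊕0⊕1⊕1⊕0⊕1⊕1⊕0 = 0
Syndrome (s8...s1) = 0100 → position 4.
Flip bit 4: corrected codeword = 111101000110110
Data bits at positions 3,5,6,7,9,10,11,12,13,14,15: 10100110110

10100110110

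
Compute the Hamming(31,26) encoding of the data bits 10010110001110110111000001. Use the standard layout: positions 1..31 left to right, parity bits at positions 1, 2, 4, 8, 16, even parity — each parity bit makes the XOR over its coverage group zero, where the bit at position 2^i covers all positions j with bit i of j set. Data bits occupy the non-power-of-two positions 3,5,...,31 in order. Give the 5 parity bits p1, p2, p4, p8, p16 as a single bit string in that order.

Place data bits at non-power-of-two positions: b3=1, b5=0, b6=0, b7=1, b9=0, b10=1, b11=1, b12=0, b13=0, b14=0, b15=1, b17=1, b18=1, b19=0, b20=1, b21=1, b22=0, b23=1, b24=1, b25=1, b26=0, b27=0, b28=0, b29=0, b30=0, b31=1.
p1 = XOR of data positions {3,5,7,9,11,13,15,17,19,21,23,25,27,29,31} = 1⊕0⊕1⊕0⊕1⊕0⊕1⊕1⊕0⊕1⊕1⊕1⊕0⊕0⊕1 = 1
p2 = XOR of data positions {3,6,7,10,11,14,15,18,19,22,23,26,27,30,31} = 1⊕0⊕1⊕1⊕1⊕0⊕1⊕1⊕0⊕0⊕1⊕0⊕0⊕0⊕1 = 0
p4 = XOR of data positions {5,6,7,12,13,14,15,20,21,22,23,28,29,30,31} = 0⊕0⊕1⊕0⊕0⊕0⊕1⊕1⊕1⊕0⊕1⊕0⊕0⊕0⊕1 = 0
p8 = XOR of data positions {9,10,11,12,13,14,15,24,25,26,27,28,29,30,31} = 0⊕1⊕1⊕0⊕0⊕0⊕1⊕1⊕1⊕0⊕0⊕0⊕0⊕0⊕1 = 0
p16 = XOR of data positions {17,18,19,20,21,22,23,24,25,26,27,28,29,30,31} = 1⊕1⊕0⊕1⊕1⊕0⊕1⊕1⊕1⊕0⊕0⊕0⊕0⊕0⊕1 = 0
Parity bits p1,p2,p4,p8,p16 = 10000

10000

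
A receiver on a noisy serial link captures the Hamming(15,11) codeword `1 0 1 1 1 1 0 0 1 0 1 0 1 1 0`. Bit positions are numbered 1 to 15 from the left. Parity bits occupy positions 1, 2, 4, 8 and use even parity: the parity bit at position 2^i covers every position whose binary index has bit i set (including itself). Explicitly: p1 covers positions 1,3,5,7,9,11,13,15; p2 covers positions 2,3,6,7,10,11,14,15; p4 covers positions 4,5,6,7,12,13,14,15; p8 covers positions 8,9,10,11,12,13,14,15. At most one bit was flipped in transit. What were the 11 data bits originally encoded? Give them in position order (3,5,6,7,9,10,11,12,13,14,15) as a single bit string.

11101010110

s1: b1⊕b3⊕b5⊕b7⊕b9⊕b11⊕b13⊕b15 = 1⊕1⊕1⊕0⊕1⊕1⊕1⊕0 = 0
s2: b2⊕b3⊕b6⊕b7⊕b10⊕b11⊕b14⊕b15 = 0⊕1⊕1⊕0⊕0⊕1⊕1⊕0 = 0
s4: b4⊕b5⊕b6⊕b7⊕b12⊕b13⊕b14⊕b15 = 1⊕1⊕1⊕0⊕0⊕1⊕1⊕0 = 1
s8: b8⊕b9⊕b10⊕b11⊕b12⊕b13⊕b14⊕b15 = 0⊕1⊕0⊕1⊕0⊕1⊕1⊕0 = 0
Syndrome (s8...s1) = 0100 → position 4.
Flip bit 4: corrected codeword = 101011001010110
Data bits at positions 3,5,6,7,9,10,11,12,13,14,15: 11101010110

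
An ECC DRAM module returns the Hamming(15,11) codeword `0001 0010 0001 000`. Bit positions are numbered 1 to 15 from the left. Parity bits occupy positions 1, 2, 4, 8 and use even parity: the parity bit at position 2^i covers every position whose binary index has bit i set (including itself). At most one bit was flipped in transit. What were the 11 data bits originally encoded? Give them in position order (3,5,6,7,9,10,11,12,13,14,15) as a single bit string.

s1: b1⊕b3⊕b5⊕b7⊕b9⊕b11⊕b13⊕b15 = 0⊕0⊕0⊕1⊕0⊕0⊕0⊕0 = 1
s2: b2⊕b3⊕b6⊕b7⊕b10⊕b11⊕b14⊕b15 = 0⊕0⊕0⊕1⊕0⊕0⊕0⊕0 = 1
s4: b4⊕b5⊕b6⊕b7⊕b12⊕b13⊕b14⊕b15 = 1⊕0⊕0⊕1⊕1⊕0⊕0⊕0 = 1
s8: b8⊕b9⊕b10⊕b11⊕b12⊕b13⊕b14⊕b15 = 0⊕0⊕0⊕0⊕1⊕0⊕0⊕0 = 1
Syndrome (s8...s1) = 1111 → position 15.
Flip bit 15: corrected codeword = 000100100001001
Data bits at positions 3,5,6,7,9,10,11,12,13,14,15: 00010001001

00010001001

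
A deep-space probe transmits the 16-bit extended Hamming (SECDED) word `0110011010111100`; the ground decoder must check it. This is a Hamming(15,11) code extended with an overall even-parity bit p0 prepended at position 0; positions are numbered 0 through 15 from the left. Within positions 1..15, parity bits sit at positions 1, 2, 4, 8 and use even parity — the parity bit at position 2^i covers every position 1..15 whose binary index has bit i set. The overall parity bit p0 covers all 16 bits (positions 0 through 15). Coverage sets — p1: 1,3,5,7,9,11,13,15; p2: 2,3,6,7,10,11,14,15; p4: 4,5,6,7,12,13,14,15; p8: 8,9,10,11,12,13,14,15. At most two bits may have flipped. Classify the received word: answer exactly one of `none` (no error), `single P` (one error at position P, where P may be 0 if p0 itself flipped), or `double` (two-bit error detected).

single 8

s1: b1⊕b3⊕b5⊕b7⊕b9⊕b11⊕b13⊕b15 = 1⊕0⊕1⊕0⊕0⊕1⊕1⊕0 = 0
s2: b2⊕b3⊕b6⊕b7⊕b10⊕b11⊕b14⊕b15 = 1⊕0⊕1⊕0⊕1⊕1⊕0⊕0 = 0
s4: b4⊕b5⊕b6⊕b7⊕b12⊕b13⊕b14⊕b15 = 0⊕1⊕1⊕0⊕1⊕1⊕0⊕0 = 0
s8: b8⊕b9⊕b10⊕b11⊕b12⊕b13⊕b14⊕b15 = 1⊕0⊕1⊕1⊕1⊕1⊕0⊕0 = 1
Syndrome (s8...s1) = 1000 → position 8.
Overall parity (XOR of all 16 bits, including p0): 0⊕1⊕1⊕0⊕0⊕1⊕1⊕0⊕1⊕0⊕1⊕1⊕1⊕1⊕0⊕0 = 1
Overall=1, syndrome position=8 → single-bit error at position 8.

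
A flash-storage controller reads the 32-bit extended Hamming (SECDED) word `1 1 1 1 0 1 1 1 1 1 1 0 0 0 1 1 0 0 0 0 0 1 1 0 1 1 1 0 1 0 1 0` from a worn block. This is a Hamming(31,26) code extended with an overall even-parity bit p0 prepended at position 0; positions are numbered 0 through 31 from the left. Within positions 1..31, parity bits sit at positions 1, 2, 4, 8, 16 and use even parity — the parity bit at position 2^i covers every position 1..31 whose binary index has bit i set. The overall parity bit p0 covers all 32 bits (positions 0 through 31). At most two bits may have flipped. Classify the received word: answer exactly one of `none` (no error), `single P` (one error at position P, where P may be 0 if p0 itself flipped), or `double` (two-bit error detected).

single 20

s1: b1⊕b3⊕b5⊕b7⊕b9⊕b11⊕b13⊕b15⊕b17⊕b19⊕b21⊕b23⊕b25⊕b27⊕b29⊕b31 = 1⊕1⊕1⊕1⊕1⊕0⊕0⊕1⊕0⊕0⊕1⊕0⊕1⊕0⊕0⊕0 = 0
s2: b2⊕b3⊕b6⊕b7⊕b10⊕b11⊕b14⊕b15⊕b18⊕b19⊕b22⊕b23⊕b26⊕b27⊕b30⊕b31 = 1⊕1⊕1⊕1⊕1⊕0⊕1⊕1⊕0⊕0⊕1⊕0⊕1⊕0⊕1⊕0 = 0
s4: b4⊕b5⊕b6⊕b7⊕b12⊕b13⊕b14⊕b15⊕b20⊕b21⊕b22⊕b23⊕b28⊕b29⊕b30⊕b31 = 0⊕1⊕1⊕1⊕0⊕0⊕1⊕1⊕0⊕1⊕1⊕0⊕1⊕0⊕1⊕0 = 1
s8: b8⊕b9⊕b10⊕b11⊕b12⊕b13⊕b14⊕b15⊕b24⊕b25⊕b26⊕b27⊕b28⊕b29⊕b30⊕b31 = 1⊕1⊕1⊕0⊕0⊕0⊕1⊕1⊕1⊕1⊕1⊕0⊕1⊕0⊕1⊕0 = 0
s16: b16⊕b17⊕b18⊕b19⊕b20⊕b21⊕b22⊕b23⊕b24⊕b25⊕b26⊕b27⊕b28⊕b29⊕b30⊕b31 = 0⊕0⊕0⊕0⊕0⊕1⊕1⊕0⊕1⊕1⊕1⊕0⊕1⊕0⊕1⊕0 = 1
Syndrome (s16...s1) = 10100 → position 20.
Overall parity (XOR of all 32 bits, including p0): 1⊕1⊕1⊕1⊕0⊕1⊕1⊕1⊕1⊕1⊕1⊕0⊕0⊕0⊕1⊕1⊕0⊕0⊕0⊕0⊕0⊕1⊕1⊕0⊕1⊕1⊕1⊕0⊕1⊕0⊕1⊕0 = 1
Overall=1, syndrome position=20 → single-bit error at position 20.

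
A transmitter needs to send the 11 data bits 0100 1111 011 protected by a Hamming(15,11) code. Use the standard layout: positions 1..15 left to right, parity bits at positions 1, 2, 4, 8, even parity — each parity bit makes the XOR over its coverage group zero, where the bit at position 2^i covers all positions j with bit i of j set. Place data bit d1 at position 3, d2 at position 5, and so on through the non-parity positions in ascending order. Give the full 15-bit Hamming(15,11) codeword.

Place data bits at non-power-of-two positions: b3=0, b5=1, b6=0, b7=0, b9=1, b10=1, b11=1, b12=1, b13=0, b14=1, b15=1.
p1 = XOR of data positions {3,5,7,9,11,13,15} = 0⊕1⊕0⊕1⊕1⊕0⊕1 = 0
p2 = XOR of data positions {3,6,7,10,11,14,15} = 0⊕0⊕0⊕1⊕1⊕1⊕1 = 0
p4 = XOR of data positions {5,6,7,12,13,14,15} = 1⊕0⊕0⊕1⊕0⊕1⊕1 = 0
p8 = XOR of data positions {9,10,11,12,13,14,15} = 1⊕1⊕1⊕1⊕0⊕1⊕1 = 0
Codeword b1..b15 = 000010001111011

000010001111011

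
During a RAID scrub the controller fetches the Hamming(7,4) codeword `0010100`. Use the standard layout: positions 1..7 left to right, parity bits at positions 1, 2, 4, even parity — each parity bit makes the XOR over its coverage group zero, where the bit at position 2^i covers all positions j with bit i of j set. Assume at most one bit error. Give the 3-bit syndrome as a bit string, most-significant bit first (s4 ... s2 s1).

s1: b1⊕b3⊕b5⊕b7 = 0⊕1⊕1⊕0 = 0
s2: b2⊕b3⊕b6⊕b7 = 0⊕1⊕0⊕0 = 1
s4: b4⊕b5⊕b6⊕b7 = 0⊕1⊕0⊕0 = 1
Syndrome (s4...s1) = 110 → position 6.

110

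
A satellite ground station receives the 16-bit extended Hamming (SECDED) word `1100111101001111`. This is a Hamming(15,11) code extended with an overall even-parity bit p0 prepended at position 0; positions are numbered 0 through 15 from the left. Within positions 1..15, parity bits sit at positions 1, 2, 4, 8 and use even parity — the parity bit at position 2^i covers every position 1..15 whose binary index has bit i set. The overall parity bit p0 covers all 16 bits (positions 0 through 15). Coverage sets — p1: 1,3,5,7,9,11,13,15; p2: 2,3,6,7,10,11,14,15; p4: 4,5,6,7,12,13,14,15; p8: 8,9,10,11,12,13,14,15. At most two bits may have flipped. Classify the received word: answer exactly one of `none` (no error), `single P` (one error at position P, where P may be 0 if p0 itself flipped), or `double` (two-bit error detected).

single 8

s1: b1⊕b3⊕b5⊕b7⊕b9⊕b11⊕b13⊕b15 = 1⊕0⊕1⊕1⊕1⊕0⊕1⊕1 = 0
s2: b2⊕b3⊕b6⊕b7⊕b10⊕b11⊕b14⊕b15 = 0⊕0⊕1⊕1⊕0⊕0⊕1⊕1 = 0
s4: b4⊕b5⊕b6⊕b7⊕b12⊕b13⊕b14⊕b15 = 1⊕1⊕1⊕1⊕1⊕1⊕1⊕1 = 0
s8: b8⊕b9⊕b10⊕b11⊕b12⊕b13⊕b14⊕b15 = 0⊕1⊕0⊕0⊕1⊕1⊕1⊕1 = 1
Syndrome (s8...s1) = 1000 → position 8.
Overall parity (XOR of all 16 bits, including p0): 1⊕1⊕0⊕0⊕1⊕1⊕1⊕1⊕0⊕1⊕0⊕0⊕1⊕1⊕1⊕1 = 1
Overall=1, syndrome position=8 → single-bit error at position 8.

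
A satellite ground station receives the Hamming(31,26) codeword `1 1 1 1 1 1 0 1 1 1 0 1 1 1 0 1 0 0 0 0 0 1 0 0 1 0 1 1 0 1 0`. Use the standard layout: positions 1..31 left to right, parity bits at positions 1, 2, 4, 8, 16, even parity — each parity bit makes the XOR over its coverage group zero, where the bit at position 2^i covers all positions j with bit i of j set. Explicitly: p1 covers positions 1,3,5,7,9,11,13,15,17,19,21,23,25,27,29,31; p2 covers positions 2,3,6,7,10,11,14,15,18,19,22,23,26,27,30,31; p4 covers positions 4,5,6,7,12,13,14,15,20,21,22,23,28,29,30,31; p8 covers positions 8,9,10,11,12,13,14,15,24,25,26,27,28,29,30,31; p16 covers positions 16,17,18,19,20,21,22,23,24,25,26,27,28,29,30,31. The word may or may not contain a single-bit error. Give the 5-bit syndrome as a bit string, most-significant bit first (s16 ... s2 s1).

s1: b1⊕b3⊕b5⊕b7⊕b9⊕b11⊕b13⊕b15⊕b17⊕b19⊕b21⊕b23⊕b25⊕b27⊕b29⊕b31 = 1⊕1⊕1⊕0⊕1⊕0⊕1⊕0⊕0⊕0⊕0⊕0⊕1⊕1⊕0⊕0 = 1
s2: b2⊕b3⊕b6⊕b7⊕b10⊕b11⊕b14⊕b15⊕b18⊕b19⊕b22⊕b23⊕b26⊕b27⊕b30⊕b31 = 1⊕1⊕1⊕0⊕1⊕0⊕1⊕0⊕0⊕0⊕1⊕0⊕0⊕1⊕1⊕0 = 0
s4: b4⊕b5⊕b6⊕b7⊕b12⊕b13⊕b14⊕b15⊕b20⊕b21⊕b22⊕b23⊕b28⊕b29⊕b30⊕b31 = 1⊕1⊕1⊕0⊕1⊕1⊕1⊕0⊕0⊕0⊕1⊕0⊕1⊕0⊕1⊕0 = 1
s8: b8⊕b9⊕b10⊕b11⊕b12⊕b13⊕b14⊕b15⊕b24⊕b25⊕b26⊕b27⊕b28⊕b29⊕b30⊕b31 = 1⊕1⊕1⊕0⊕1⊕1⊕1⊕0⊕0⊕1⊕0⊕1⊕1⊕0⊕1⊕0 = 0
s16: b16⊕b17⊕b18⊕b19⊕b20⊕b21⊕b22⊕b23⊕b24⊕b25⊕b26⊕b27⊕b28⊕b29⊕b30⊕b31 = 1⊕0⊕0⊕0⊕0⊕0⊕1⊕0⊕0⊕1⊕0⊕1⊕1⊕0⊕1⊕0 = 0
Syndrome (s16...s1) = 00101 → position 5.

00101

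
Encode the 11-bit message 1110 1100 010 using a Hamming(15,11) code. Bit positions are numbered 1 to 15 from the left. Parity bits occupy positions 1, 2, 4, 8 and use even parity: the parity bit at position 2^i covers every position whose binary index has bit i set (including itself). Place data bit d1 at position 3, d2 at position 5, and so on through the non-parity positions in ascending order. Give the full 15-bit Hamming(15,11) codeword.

Place data bits at non-power-of-two positions: b3=1, b5=1, b6=1, b7=0, b9=1, b10=1, b11=0, b12=0, b13=0, b14=1, b15=0.
p1 = XOR of data positions {3,5,7,9,11,13,15} = 1⊕1⊕0⊕1⊕0⊕0⊕0 = 1
p2 = XOR of data positions {3,6,7,10,11,14,15} = 1⊕1⊕0⊕1⊕0⊕1⊕0 = 0
p4 = XOR of data positions {5,6,7,12,13,14,15} = 1⊕1⊕0⊕0⊕0⊕1⊕0 = 1
p8 = XOR of data positions {9,10,11,12,13,14,15} = 1⊕1⊕0⊕0⊕0⊕1⊕0 = 1
Codeword b1..b15 = 101111011100010

101111011100010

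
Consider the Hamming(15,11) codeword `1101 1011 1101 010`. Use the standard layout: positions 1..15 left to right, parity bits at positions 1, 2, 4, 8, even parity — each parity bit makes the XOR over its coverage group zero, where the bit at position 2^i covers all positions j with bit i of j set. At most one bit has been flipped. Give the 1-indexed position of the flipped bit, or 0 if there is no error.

12

s1: b1⊕b3⊕b5⊕b7⊕b9⊕b11⊕b13⊕b15 = 1⊕0⊕1⊕1⊕1⊕0⊕0⊕0 = 0
s2: b2⊕b3⊕b6⊕b7⊕b10⊕b11⊕b14⊕b15 = 1⊕0⊕0⊕1⊕1⊕0⊕1⊕0 = 0
s4: b4⊕b5⊕b6⊕b7⊕b12⊕b13⊕b14⊕b15 = 1⊕1⊕0⊕1⊕1⊕0⊕1⊕0 = 1
s8: b8⊕b9⊕b10⊕b11⊕b12⊕b13⊕b14⊕b15 = 1⊕1⊕1⊕0⊕1⊕0⊕1⊕0 = 1
Syndrome (s8...s1) = 1100 → position 12.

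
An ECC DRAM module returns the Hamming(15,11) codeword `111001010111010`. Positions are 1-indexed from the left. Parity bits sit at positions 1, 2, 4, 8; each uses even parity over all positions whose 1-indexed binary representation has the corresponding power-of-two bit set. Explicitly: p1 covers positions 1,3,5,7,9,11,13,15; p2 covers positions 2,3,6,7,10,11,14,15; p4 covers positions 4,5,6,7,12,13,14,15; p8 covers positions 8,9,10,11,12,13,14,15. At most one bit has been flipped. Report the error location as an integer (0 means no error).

13

s1: b1⊕b3⊕b5⊕b7⊕b9⊕b11⊕b13⊕b15 = 1⊕1⊕0⊕0⊕0⊕1⊕0⊕0 = 1
s2: b2⊕b3⊕b6⊕b7⊕b10⊕b11⊕b14⊕b15 = 1⊕1⊕1⊕0⊕1⊕1⊕1⊕0 = 0
s4: b4⊕b5⊕b6⊕b7⊕b12⊕b13⊕b14⊕b15 = 0⊕0⊕1⊕0⊕1⊕0⊕1⊕0 = 1
s8: b8⊕b9⊕b10⊕b11⊕b12⊕b13⊕b14⊕b15 = 1⊕0⊕1⊕1⊕1⊕0⊕1⊕0 = 1
Syndrome (s8...s1) = 1101 → position 13.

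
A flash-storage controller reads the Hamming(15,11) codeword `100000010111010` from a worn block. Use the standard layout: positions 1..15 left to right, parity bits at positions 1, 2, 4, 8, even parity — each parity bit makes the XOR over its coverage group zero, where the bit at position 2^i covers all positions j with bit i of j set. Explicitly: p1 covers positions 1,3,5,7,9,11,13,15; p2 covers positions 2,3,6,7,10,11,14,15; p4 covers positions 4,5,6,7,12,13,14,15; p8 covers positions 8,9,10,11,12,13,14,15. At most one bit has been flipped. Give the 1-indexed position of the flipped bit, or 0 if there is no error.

10

s1: b1⊕b3⊕b5⊕b7⊕b9⊕b11⊕b13⊕b15 = 1⊕0⊕0⊕0⊕0⊕1⊕0⊕0 = 0
s2: b2⊕b3⊕b6⊕b7⊕b10⊕b11⊕b14⊕b15 = 0⊕0⊕0⊕0⊕1⊕1⊕1⊕0 = 1
s4: b4⊕b5⊕b6⊕b7⊕b12⊕b13⊕b14⊕b15 = 0⊕0⊕0⊕0⊕1⊕0⊕1⊕0 = 0
s8: b8⊕b9⊕b10⊕b11⊕b12⊕b13⊕b14⊕b15 = 1⊕0⊕1⊕1⊕1⊕0⊕1⊕0 = 1
Syndrome (s8...s1) = 1010 → position 10.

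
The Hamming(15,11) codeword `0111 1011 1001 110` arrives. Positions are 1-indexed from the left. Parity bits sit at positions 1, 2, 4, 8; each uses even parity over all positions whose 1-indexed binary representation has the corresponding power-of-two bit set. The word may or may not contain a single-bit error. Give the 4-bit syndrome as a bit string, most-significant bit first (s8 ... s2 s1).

1001

s1: b1⊕b3⊕b5⊕b7⊕b9⊕b11⊕b13⊕b15 = 0⊕1⊕1⊕1⊕1⊕0⊕1⊕0 = 1
s2: b2⊕b3⊕b6⊕b7⊕b10⊕b11⊕b14⊕b15 = 1⊕1⊕0⊕1⊕0⊕0⊕1⊕0 = 0
s4: b4⊕b5⊕b6⊕b7⊕b12⊕b13⊕b14⊕b15 = 1⊕1⊕0⊕1⊕1⊕1⊕1⊕0 = 0
s8: b8⊕b9⊕b10⊕b11⊕b12⊕b13⊕b14⊕b15 = 1⊕1⊕0⊕0⊕1⊕1⊕1⊕0 = 1
Syndrome (s8...s1) = 1001 → position 9.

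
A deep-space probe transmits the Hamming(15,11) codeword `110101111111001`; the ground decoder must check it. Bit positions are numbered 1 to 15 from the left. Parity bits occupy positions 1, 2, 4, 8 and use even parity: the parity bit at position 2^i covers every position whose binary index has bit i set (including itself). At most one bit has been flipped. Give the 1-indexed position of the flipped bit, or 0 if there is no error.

s1: b1⊕b3⊕b5⊕b7⊕b9⊕b11⊕b13⊕b15 = 1⊕0⊕0⊕1⊕1⊕1⊕0⊕1 = 1
s2: b2⊕b3⊕b6⊕b7⊕b10⊕b11⊕b14⊕b15 = 1⊕0⊕1⊕1⊕1⊕1⊕0⊕1 = 0
s4: b4⊕b5⊕b6⊕b7⊕b12⊕b13⊕b14⊕b15 = 1⊕0⊕1⊕1⊕1⊕0⊕0⊕1 = 1
s8: b8⊕b9⊕b10⊕b11⊕b12⊕b13⊕b14⊕b15 = 1⊕1⊕1⊕1⊕1⊕0⊕0⊕1 = 0
Syndrome (s8...s1) = 0101 → position 5.

5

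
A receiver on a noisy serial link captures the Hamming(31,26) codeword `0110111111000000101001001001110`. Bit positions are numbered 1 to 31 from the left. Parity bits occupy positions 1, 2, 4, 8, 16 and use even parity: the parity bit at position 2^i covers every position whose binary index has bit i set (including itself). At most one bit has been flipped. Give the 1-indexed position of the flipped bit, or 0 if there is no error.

28

s1: b1⊕b3⊕b5⊕b7⊕b9⊕b11⊕b13⊕b15⊕b17⊕b19⊕b21⊕b23⊕b25⊕b27⊕b29⊕b31 = 0⊕1⊕1⊕1⊕1⊕0⊕0⊕0⊕1⊕1⊕0⊕0⊕1⊕0⊕1⊕0 = 0
s2: b2⊕b3⊕b6⊕b7⊕b10⊕b11⊕b14⊕b15⊕b18⊕b19⊕b22⊕b23⊕b26⊕b27⊕b30⊕b31 = 1⊕1⊕1⊕1⊕1⊕0⊕0⊕0⊕0⊕1⊕1⊕0⊕0⊕0⊕1⊕0 = 0
s4: b4⊕b5⊕b6⊕b7⊕b12⊕b13⊕b14⊕b15⊕b20⊕b21⊕b22⊕b23⊕b28⊕b29⊕b30⊕b31 = 0⊕1⊕1⊕1⊕0⊕0⊕0⊕0⊕0⊕0⊕1⊕0⊕1⊕1⊕1⊕0 = 1
s8: b8⊕b9⊕b10⊕b11⊕b12⊕b13⊕b14⊕b15⊕b24⊕b25⊕b26⊕b27⊕b28⊕b29⊕b30⊕b31 = 1⊕1⊕1⊕0⊕0⊕0⊕0⊕0⊕0⊕1⊕0⊕0⊕1⊕1⊕1⊕0 = 1
s16: b16⊕b17⊕b18⊕b19⊕b20⊕b21⊕b22⊕b23⊕b24⊕b25⊕b26⊕b27⊕b28⊕b29⊕b30⊕b31 = 0⊕1⊕0⊕1⊕0⊕0⊕1⊕0⊕0⊕1⊕0⊕0⊕1⊕1⊕1⊕0 = 1
Syndrome (s16...s1) = 11100 → position 28.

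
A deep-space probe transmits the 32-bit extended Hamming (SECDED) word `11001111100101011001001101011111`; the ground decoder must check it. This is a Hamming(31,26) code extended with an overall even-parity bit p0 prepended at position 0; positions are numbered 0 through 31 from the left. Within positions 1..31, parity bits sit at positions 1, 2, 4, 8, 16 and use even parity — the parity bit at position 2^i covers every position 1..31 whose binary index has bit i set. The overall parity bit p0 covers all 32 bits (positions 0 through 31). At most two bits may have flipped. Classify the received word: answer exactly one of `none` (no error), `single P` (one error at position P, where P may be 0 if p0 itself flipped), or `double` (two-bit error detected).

none

s1: b1⊕b3⊕b5⊕b7⊕b9⊕b11⊕b13⊕b15⊕b17⊕b19⊕b21⊕b23⊕b25⊕b27⊕b29⊕b31 = 1⊕0⊕1⊕1⊕0⊕1⊕1⊕1⊕0⊕1⊕0⊕1⊕1⊕1⊕1⊕1 = 0
s2: b2⊕b3⊕b6⊕b7⊕b10⊕b11⊕b14⊕b15⊕b18⊕b19⊕b22⊕b23⊕b26⊕b27⊕b30⊕b31 = 0⊕0⊕1⊕1⊕0⊕1⊕0⊕1⊕0⊕1⊕1⊕1⊕0⊕1⊕1⊕1 = 0
s4: b4⊕b5⊕b6⊕b7⊕b12⊕b13⊕b14⊕b15⊕b20⊕b21⊕b22⊕b23⊕b28⊕b29⊕b30⊕b31 = 1⊕1⊕1⊕1⊕0⊕1⊕0⊕1⊕0⊕0⊕1⊕1⊕1⊕1⊕1⊕1 = 0
s8: b8⊕b9⊕b10⊕b11⊕b12⊕b13⊕b14⊕b15⊕b24⊕b25⊕b26⊕b27⊕b28⊕b29⊕b30⊕b31 = 1⊕0⊕0⊕1⊕0⊕1⊕0⊕1⊕0⊕1⊕0⊕1⊕1⊕1⊕1⊕1 = 0
s16: b16⊕b17⊕b18⊕b19⊕b20⊕b21⊕b22⊕b23⊕b24⊕b25⊕b26⊕b27⊕b28⊕b29⊕b30⊕b31 = 1⊕0⊕0⊕1⊕0⊕0⊕1⊕1⊕0⊕1⊕0⊕1⊕1⊕1⊕1⊕1 = 0
Syndrome (s16...s1) = 00000 → position 0 (no error).
Overall parity (XOR of all 32 bits, including p0): 1⊕1⊕0⊕0⊕1⊕1⊕1⊕1⊕1⊕0⊕0⊕1⊕0⊕1⊕0⊕1⊕1⊕0⊕0⊕1⊕0⊕0⊕1⊕1⊕0⊕1⊕0⊕1⊕1⊕1⊕1⊕1 = 0
Overall=0, syndrome position=0 → no error.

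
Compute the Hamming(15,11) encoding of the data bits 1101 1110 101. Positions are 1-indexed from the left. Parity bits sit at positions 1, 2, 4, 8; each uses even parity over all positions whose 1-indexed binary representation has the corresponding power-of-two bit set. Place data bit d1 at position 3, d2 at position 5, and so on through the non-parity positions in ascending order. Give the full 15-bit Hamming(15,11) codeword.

Place data bits at non-power-of-two positions: b3=1, b5=1, b6=0, b7=1, b9=1, b10=1, b11=1, b12=0, b13=1, b14=0, b15=1.
p1 = XOR of data positions {3,5,7,9,11,13,15} = 1⊕1⊕1⊕1⊕1⊕1⊕1 = 1
p2 = XOR of data positions {3,6,7,10,11,14,15} = 1⊕0⊕1⊕1⊕1⊕0⊕1 = 1
p4 = XOR of data positions {5,6,7,12,13,14,15} = 1⊕0⊕1⊕0⊕1⊕0⊕1 = 0
p8 = XOR of data positions {9,10,11,12,13,14,15} = 1⊕1⊕1⊕0⊕1⊕0⊕1 = 1
Codeword b1..b15 = 111010111110101

111010111110101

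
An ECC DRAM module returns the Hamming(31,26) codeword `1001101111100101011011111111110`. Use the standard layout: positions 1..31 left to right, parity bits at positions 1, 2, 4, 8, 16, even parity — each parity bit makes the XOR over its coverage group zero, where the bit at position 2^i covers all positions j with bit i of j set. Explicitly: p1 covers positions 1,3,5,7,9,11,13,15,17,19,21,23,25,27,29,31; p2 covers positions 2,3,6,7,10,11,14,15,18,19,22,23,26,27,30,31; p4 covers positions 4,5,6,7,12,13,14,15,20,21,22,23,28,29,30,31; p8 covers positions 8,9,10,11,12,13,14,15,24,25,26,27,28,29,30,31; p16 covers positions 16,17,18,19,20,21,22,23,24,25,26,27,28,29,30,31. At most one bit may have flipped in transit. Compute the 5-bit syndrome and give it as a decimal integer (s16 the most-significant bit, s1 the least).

19

s1: b1⊕b3⊕b5⊕b7⊕b9⊕b11⊕b13⊕b15⊕b17⊕b19⊕b21⊕b23⊕b25⊕b27⊕b29⊕b31 = 1⊕0⊕1⊕1⊕1⊕1⊕0⊕0⊕0⊕1⊕1⊕1⊕1⊕1⊕1⊕0 = 1
s2: b2⊕b3⊕b6⊕b7⊕b10⊕b11⊕b14⊕b15⊕b18⊕b19⊕b22⊕b23⊕b26⊕b27⊕b30⊕b31 = 0⊕0⊕0⊕1⊕1⊕1⊕1⊕0⊕1⊕1⊕1⊕1⊕1⊕1⊕1⊕0 = 1
s4: b4⊕b5⊕b6⊕b7⊕b12⊕b13⊕b14⊕b15⊕b20⊕b21⊕b22⊕b23⊕b28⊕b29⊕b30⊕b31 = 1⊕1⊕0⊕1⊕0⊕0⊕1⊕0⊕0⊕1⊕1⊕1⊕1⊕1⊕1⊕0 = 0
s8: b8⊕b9⊕b10⊕b11⊕b12⊕b13⊕b14⊕b15⊕b24⊕b25⊕b26⊕b27⊕b28⊕b29⊕b30⊕b31 = 1⊕1⊕1⊕1⊕0⊕0⊕1⊕0⊕1⊕1⊕1⊕1⊕1⊕1⊕1⊕0 = 0
s16: b16⊕b17⊕b18⊕b19⊕b20⊕b21⊕b22⊕b23⊕b24⊕b25⊕b26⊕b27⊕b28⊕b29⊕b30⊕b31 = 1⊕0⊕1⊕1⊕0⊕1⊕1⊕1⊕1⊕1⊕1⊕1⊕1⊕1⊕1⊕0 = 1
Syndrome (s16...s1) = 10011 → position 19.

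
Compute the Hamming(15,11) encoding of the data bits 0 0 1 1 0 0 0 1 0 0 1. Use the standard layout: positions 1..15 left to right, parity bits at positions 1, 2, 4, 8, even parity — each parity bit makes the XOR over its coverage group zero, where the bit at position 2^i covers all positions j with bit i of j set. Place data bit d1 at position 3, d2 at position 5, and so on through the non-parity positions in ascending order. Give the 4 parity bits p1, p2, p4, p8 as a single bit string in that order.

Place data bits at non-power-of-two positions: b3=0, b5=0, b6=1, b7=1, b9=0, b10=0, b11=0, b12=1, b13=0, b14=0, b15=1.
p1 = XOR of data positions {3,5,7,9,11,13,15} = 0⊕0⊕1⊕0⊕0⊕0⊕1 = 0
p2 = XOR of data positions {3,6,7,10,11,14,15} = 0⊕1⊕1⊕0⊕0⊕0⊕1 = 1
p4 = XOR of data positions {5,6,7,12,13,14,15} = 0⊕1⊕1⊕1⊕0⊕0⊕1 = 0
p8 = XOR of data positions {9,10,11,12,13,14,15} = 0⊕0⊕0⊕1⊕0⊕0⊕1 = 0
Parity bits p1,p2,p4,p8 = 0100

0100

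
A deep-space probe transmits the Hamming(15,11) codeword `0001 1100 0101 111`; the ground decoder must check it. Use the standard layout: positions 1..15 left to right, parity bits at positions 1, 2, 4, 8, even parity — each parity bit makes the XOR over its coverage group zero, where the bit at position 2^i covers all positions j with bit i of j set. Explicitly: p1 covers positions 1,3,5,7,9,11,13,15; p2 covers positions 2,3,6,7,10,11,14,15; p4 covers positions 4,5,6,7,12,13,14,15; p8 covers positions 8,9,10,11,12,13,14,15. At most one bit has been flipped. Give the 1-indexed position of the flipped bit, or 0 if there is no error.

s1: b1⊕b3⊕b5⊕b7⊕b9⊕b11⊕b13⊕b15 = 0⊕0⊕1⊕0⊕0⊕0⊕1⊕1 = 1
s2: b2⊕b3⊕b6⊕b7⊕b10⊕b11⊕b14⊕b15 = 0⊕0⊕1⊕0⊕1⊕0⊕1⊕1 = 0
s4: b4⊕b5⊕b6⊕b7⊕b12⊕b13⊕b14⊕b15 = 1⊕1⊕1⊕0⊕1⊕1⊕1⊕1 = 1
s8: b8⊕b9⊕b10⊕b11⊕b12⊕b13⊕b14⊕b15 = 0⊕0⊕1⊕0⊕1⊕1⊕1⊕1 = 1
Syndrome (s8...s1) = 1101 → position 13.

13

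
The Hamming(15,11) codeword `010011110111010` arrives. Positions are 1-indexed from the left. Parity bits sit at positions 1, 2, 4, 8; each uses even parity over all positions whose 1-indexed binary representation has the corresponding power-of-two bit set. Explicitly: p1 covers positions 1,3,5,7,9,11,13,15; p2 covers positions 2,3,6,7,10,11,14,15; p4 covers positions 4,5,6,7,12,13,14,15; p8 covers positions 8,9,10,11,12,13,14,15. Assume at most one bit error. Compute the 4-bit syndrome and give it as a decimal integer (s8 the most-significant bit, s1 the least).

s1: b1⊕b3⊕b5⊕b7⊕b9⊕b11⊕b13⊕b15 = 0⊕0⊕1⊕1⊕0⊕1⊕0⊕0 = 1
s2: b2⊕b3⊕b6⊕b7⊕b10⊕b11⊕b14⊕b15 = 1⊕0⊕1⊕1⊕1⊕1⊕1⊕0 = 0
s4: b4⊕b5⊕b6⊕b7⊕b12⊕b13⊕b14⊕b15 = 0⊕1⊕1⊕1⊕1⊕0⊕1⊕0 = 1
s8: b8⊕b9⊕b10⊕b11⊕b12⊕b13⊕b14⊕b15 = 1⊕0⊕1⊕1⊕1⊕0⊕1⊕0 = 1
Syndrome (s8...s1) = 1101 → position 13.

13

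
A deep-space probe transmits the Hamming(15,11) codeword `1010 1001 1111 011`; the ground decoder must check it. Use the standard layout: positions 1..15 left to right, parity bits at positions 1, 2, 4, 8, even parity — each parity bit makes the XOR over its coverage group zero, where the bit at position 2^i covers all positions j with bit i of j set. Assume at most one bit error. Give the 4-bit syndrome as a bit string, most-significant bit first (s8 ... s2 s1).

s1: b1⊕b3⊕b5⊕b7⊕b9⊕b11⊕b13⊕b15 = 1⊕1⊕1⊕0⊕1⊕1⊕0⊕1 = 0
s2: b2⊕b3⊕b6⊕b7⊕b10⊕b11⊕b14⊕b15 = 0⊕1⊕0⊕0⊕1⊕1⊕1⊕1 = 1
s4: b4⊕b5⊕b6⊕b7⊕b12⊕b13⊕b14⊕b15 = 0⊕1⊕0⊕0⊕1⊕0⊕1⊕1 = 0
s8: b8⊕b9⊕b10⊕b11⊕b12⊕b13⊕b14⊕b15 = 1⊕1⊕1⊕1⊕1⊕0⊕1⊕1 = 1
Syndrome (s8...s1) = 1010 → position 10.

1010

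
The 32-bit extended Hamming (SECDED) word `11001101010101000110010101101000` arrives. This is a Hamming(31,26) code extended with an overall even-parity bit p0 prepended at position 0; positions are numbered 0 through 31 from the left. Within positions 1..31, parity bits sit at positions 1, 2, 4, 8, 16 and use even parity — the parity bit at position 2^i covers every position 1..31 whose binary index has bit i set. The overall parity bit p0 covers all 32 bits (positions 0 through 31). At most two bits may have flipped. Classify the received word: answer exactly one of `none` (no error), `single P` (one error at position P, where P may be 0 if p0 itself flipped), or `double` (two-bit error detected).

single 22

s1: b1⊕b3⊕b5⊕b7⊕b9⊕b11⊕b13⊕b15⊕b17⊕b19⊕b21⊕b23⊕b25⊕b27⊕b29⊕b31 = 1⊕0⊕1⊕1⊕1⊕1⊕1⊕0⊕1⊕0⊕1⊕1⊕1⊕0⊕0⊕0 = 0
s2: b2⊕b3⊕b6⊕b7⊕b10⊕b11⊕b14⊕b15⊕b18⊕b19⊕b22⊕b23⊕b26⊕b27⊕b30⊕b31 = 0⊕0⊕0⊕1⊕0⊕1⊕0⊕0⊕1⊕0⊕0⊕1⊕1⊕0⊕0⊕0 = 1
s4: b4⊕b5⊕b6⊕b7⊕b12⊕b13⊕b14⊕b15⊕b20⊕b21⊕b22⊕b23⊕b28⊕b29⊕b30⊕b31 = 1⊕1⊕0⊕1⊕0⊕1⊕0⊕0⊕0⊕1⊕0⊕1⊕1⊕0⊕0⊕0 = 1
s8: b8⊕b9⊕b10⊕b11⊕b12⊕b13⊕b14⊕b15⊕b24⊕b25⊕b26⊕b27⊕b28⊕b29⊕b30⊕b31 = 0⊕1⊕0⊕1⊕0⊕1⊕0⊕0⊕0⊕1⊕1⊕0⊕1⊕0⊕0⊕0 = 0
s16: b16⊕b17⊕b18⊕b19⊕b20⊕b21⊕b22⊕b23⊕b24⊕b25⊕b26⊕b27⊕b28⊕b29⊕b30⊕b31 = 0⊕1⊕1⊕0⊕0⊕1⊕0⊕1⊕0⊕1⊕1⊕0⊕1⊕0⊕0⊕0 = 1
Syndrome (s16...s1) = 10110 → position 22.
Overall parity (XOR of all 32 bits, including p0): 1⊕1⊕0⊕0⊕1⊕1⊕0⊕1⊕0⊕1⊕0⊕1⊕0⊕1⊕0⊕0⊕0⊕1⊕1⊕0⊕0⊕1⊕0⊕1⊕0⊕1⊕1⊕0⊕1⊕0⊕0⊕0 = 1
Overall=1, syndrome position=22 → single-bit error at position 22.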